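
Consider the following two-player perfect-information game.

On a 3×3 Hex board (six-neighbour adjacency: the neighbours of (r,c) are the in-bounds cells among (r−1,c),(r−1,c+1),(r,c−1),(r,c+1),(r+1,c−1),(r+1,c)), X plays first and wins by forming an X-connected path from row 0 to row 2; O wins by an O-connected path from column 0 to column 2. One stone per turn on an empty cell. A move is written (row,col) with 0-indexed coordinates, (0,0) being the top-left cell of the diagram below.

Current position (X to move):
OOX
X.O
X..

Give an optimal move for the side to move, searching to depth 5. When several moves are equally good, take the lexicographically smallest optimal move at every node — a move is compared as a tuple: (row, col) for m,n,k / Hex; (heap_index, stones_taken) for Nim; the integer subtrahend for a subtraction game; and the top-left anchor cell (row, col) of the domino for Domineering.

p1 X@[OOX/X.O/X..]: (1,1)[OOX/XXO/X..]+1* (2,1)[OOX/X.O/XX.]-1 (2,2)[OOX/X.O/X.X]-1
p2 O@[OOX/XXO/X..] terminal -1; root [OOX/X.O/X..] d5

X's best at [OOX/X.O/X..]: (1,1)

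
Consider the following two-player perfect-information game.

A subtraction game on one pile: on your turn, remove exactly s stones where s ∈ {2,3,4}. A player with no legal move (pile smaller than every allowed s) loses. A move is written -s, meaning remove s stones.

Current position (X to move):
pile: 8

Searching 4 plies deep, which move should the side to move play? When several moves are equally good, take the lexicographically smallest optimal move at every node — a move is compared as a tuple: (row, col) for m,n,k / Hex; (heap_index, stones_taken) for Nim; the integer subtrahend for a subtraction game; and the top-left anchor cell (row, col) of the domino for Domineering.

X's best at [8]: -2

p1 X@[8]: -2[6]+1* -3[5]-1 -4[4]-1
p2 O@[6]: -2[4]-1* -3[3]-1 -4[2]-1
p3 X@[4]: -2[2]-1 -3[1]+1* -4[0]+1
p4 O@[1] terminal -1; root [8] d4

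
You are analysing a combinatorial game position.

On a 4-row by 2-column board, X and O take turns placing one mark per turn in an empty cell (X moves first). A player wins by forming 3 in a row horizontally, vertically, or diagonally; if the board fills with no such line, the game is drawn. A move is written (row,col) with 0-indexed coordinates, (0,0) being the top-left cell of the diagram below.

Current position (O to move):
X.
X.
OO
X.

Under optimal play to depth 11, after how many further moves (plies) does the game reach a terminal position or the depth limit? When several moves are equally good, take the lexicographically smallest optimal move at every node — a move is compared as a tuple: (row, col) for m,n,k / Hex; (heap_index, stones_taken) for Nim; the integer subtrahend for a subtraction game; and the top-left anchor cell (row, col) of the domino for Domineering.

ply 1, O at X./X./OO/X. | (0,1)=+0→XO/X./OO/X.; (1,1)=+1→X./XO/OO/X.*; (3,1)=+0→X./X./OO/XO
ply 2, X at X./XO/OO/X. | (0,1)=-1→XX/XO/OO/X.*; (3,1)=-1→X./XO/OO/XX
ply 3, O at XX/XO/OO/X. | (3,1)=+1→XX/XO/OO/XO*
ply 4: XX/XO/OO/XO is terminal -1 (X); from X./X./OO/X. depth 11

PV length from [X./X./OO/X.]: 3 plies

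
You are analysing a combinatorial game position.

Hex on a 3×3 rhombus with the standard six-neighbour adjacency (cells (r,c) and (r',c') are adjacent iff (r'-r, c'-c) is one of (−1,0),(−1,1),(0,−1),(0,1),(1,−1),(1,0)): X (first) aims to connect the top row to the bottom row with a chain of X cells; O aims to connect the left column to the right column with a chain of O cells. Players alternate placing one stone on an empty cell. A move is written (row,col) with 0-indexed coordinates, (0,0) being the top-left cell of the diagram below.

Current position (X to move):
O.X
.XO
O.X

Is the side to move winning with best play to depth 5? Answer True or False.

X winning at [O.X/.XO/O.X]: True

p1 X@[O.X/.XO/O.X]: (0,1)[OXX/.XO/O.X]-1 (1,0)[O.X/XXO/O.X]-1 (2,1)[O.X/.XO/OXX]+1*
p2 O@[O.X/.XO/OXX] terminal -1; root [O.X/.XO/O.X] d5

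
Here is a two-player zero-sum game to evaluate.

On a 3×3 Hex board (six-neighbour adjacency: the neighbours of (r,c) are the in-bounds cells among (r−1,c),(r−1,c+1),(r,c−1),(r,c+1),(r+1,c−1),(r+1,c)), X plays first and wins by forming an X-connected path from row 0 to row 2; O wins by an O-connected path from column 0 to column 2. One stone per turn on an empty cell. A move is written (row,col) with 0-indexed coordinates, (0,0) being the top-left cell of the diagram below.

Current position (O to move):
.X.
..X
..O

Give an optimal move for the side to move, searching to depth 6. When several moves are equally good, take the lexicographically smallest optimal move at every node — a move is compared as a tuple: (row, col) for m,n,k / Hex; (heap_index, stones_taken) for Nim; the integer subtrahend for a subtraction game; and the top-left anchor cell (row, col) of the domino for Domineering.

O's best at [.X./..X/..O]: (1,1)

p1 O@[.X./..X/..O]: (0,0)[OX./..X/..O]-1 (0,2)[.XO/..X/..O]-1 (1,0)[.X./O.X/..O]-1 (1,1)[.X./.OX/..O]+1* (2,0)[.X./..X/O.O]-1 (2,1)[.X./..X/.OO]-1
p2 X@[.X./.OX/..O]: (0,0)[XX./.OX/..O]-1* (0,2)[.XX/.OX/..O]-1 (1,0)[.X./XOX/..O]-1 (2,0)[.X./.OX/X.O]-1 (2,1)[.X./.OX/.XO]-1
p3 O@[XX./.OX/..O]: (0,2)[XXO/.OX/..O]+1* (1,0)[XX./OOX/..O]+1 (2,0)[XX./.OX/O.O]+1 (2,1)[XX./.OX/.OO]+1
p4 X@[XXO/.OX/..O]: (1,0)[XXO/XOX/..O]-1* (2,0)[XXO/.OX/X.O]-1 (2,1)[XXO/.OX/.XO]-1
p5 O@[XXO/XOX/..O]: (2,0)[XXO/XOX/O.O]+1* (2,1)[XXO/XOX/.OO]-1
p6 X@[XXO/XOX/O.O] terminal -1; root [.X./..X/..O] d6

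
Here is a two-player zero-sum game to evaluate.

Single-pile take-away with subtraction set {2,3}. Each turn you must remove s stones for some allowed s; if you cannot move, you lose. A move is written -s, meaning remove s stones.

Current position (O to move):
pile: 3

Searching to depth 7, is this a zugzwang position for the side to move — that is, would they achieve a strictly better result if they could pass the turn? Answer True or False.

[3] O move#1: -2:+1/1*, -3:+1/0
[1] end (terminal -1, X#2); searched 3 to 7
pass branch (X moves first from the same position):
  | [3] X move#1: -2:+1/1*, -3:+1/0
  | [1] end (terminal -1, O#2); searched 3 to 7
O moving scores +1; O passing scores -1

zugzwang(3, O) = False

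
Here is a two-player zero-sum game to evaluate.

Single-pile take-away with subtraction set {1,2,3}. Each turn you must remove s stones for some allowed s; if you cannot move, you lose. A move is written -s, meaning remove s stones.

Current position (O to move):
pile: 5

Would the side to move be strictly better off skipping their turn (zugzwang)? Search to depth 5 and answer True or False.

ply 1, O at 5 | -1=+1→4*; -2=-1→3; -3=-1→2
ply 2, X at 4 | -1=-1→3*; -2=-1→2; -3=-1→1
ply 3, O at 3 | -1=-1→2; -2=-1→1; -3=+1→0*
ply 4: 0 is terminal -1 (X); from 5 depth 5
if O skipped the turn, X would face:
~ ply 1, X at 5 | -1=+1→4*; -2=-1→3; -3=-1→2
~ ply 2, O at 4 | -1=-1→3*; -2=-1→2; -3=-1→1
~ ply 3, X at 3 | -1=-1→2; -2=-1→1; -3=+1→0*
~ ply 4: 0 is terminal -1 (O); from 5 depth 5
compare (O): move=+1 vs pass=-1

zugzwang(5, O) = False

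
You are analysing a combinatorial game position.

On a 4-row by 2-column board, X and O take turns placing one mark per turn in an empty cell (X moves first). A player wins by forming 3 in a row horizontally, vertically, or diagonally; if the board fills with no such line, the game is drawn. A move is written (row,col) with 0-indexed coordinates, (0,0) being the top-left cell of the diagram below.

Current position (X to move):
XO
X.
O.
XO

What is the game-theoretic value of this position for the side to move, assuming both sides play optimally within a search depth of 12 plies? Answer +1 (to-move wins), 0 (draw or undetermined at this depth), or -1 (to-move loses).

value(XO/X./O./XO, X) = 0

[XO/X./O./XO] X move#1: (1,1):+0/XO/XX/O./XO*, (2,1):+0/XO/X./OX/XO
[XO/XX/O./XO] O move#2: (2,1):+0/XO/XX/OO/XO*
[XO/XX/OO/XO] end (terminal +0, X#3); searched XO/X./O./XO to 12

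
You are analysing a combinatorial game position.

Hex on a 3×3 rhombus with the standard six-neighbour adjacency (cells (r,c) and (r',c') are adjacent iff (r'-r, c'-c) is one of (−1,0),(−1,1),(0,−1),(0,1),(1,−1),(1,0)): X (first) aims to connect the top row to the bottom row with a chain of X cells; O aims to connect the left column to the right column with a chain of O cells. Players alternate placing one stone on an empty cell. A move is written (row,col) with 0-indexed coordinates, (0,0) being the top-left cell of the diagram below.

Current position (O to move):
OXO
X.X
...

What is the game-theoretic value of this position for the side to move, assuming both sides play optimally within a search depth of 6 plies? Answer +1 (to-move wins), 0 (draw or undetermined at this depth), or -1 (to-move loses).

p1 O@[OXO/X.X/...]: (1,1)[OXO/XOX/...]-1* (2,0)[OXO/X.X/O..]-1 (2,1)[OXO/X.X/.O.]-1 (2,2)[OXO/X.X/..O]-1
p2 X@[OXO/XOX/...]: (2,0)[OXO/XOX/X..]+1* (2,1)[OXO/XOX/.X.]-1 (2,2)[OXO/XOX/..X]-1
p3 O@[OXO/XOX/X..] terminal -1; root [OXO/X.X/...] d6

value(OXO/X.X/..., O) = -1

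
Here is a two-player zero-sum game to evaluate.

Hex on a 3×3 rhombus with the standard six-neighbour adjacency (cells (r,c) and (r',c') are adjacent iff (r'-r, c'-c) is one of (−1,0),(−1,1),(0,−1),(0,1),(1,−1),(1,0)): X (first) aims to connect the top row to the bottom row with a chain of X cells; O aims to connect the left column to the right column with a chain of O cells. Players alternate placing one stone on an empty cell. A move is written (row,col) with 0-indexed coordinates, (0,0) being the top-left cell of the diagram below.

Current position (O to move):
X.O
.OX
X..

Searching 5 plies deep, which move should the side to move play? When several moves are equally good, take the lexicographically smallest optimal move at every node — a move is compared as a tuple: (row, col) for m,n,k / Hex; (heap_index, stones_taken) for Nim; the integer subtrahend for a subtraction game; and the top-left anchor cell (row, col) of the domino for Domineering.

O's best at [X.O/.OX/X..]: (1,0)

[X.O/.OX/X..] O move#1: (0,1):-1/XOO/.OX/X.., (1,0):+1/X.O/OOX/X..*, (2,1):-1/X.O/.OX/XO., (2,2):-1/X.O/.OX/X.O
[X.O/OOX/X..] end (terminal -1, X#2); searched X.O/.OX/X.. to 5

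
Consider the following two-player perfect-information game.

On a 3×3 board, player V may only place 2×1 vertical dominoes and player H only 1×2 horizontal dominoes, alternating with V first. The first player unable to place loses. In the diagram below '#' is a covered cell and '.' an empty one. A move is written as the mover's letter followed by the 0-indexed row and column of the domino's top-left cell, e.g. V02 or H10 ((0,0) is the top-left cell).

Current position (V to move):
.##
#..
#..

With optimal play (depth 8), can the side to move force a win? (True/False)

[.##/#../#..] V move#1: V11:+1/.##/##./##.*, V12:+1/.##/#.#/#.#
[.##/##./##.] end (terminal -1, H#2); searched .##/#../#.. to 8

V winning at [.##/#../#..]: True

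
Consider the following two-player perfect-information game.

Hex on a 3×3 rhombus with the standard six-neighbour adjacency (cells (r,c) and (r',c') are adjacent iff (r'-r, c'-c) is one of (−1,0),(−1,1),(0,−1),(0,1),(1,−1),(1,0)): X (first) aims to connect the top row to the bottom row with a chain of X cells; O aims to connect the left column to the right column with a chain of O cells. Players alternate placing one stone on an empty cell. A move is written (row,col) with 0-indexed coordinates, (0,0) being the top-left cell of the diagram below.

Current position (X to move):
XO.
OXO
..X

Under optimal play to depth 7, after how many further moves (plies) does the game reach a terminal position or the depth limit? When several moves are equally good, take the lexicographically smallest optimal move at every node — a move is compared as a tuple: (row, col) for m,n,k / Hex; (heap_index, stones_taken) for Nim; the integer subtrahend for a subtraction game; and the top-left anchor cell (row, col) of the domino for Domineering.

p1 X@[XO./OXO/..X]: (0,2)[XOX/OXO/..X]+1* (2,0)[XO./OXO/X.X]-1 (2,1)[XO./OXO/.XX]-1
p2 O@[XOX/OXO/..X]: (2,0)[XOX/OXO/O.X]-1* (2,1)[XOX/OXO/.OX]-1
p3 X@[XOX/OXO/O.X]: (2,1)[XOX/OXO/OXX]+1*
p4 O@[XOX/OXO/OXX] terminal -1; root [XO./OXO/..X] d7

PV length from [XO./OXO/..X]: 3 plies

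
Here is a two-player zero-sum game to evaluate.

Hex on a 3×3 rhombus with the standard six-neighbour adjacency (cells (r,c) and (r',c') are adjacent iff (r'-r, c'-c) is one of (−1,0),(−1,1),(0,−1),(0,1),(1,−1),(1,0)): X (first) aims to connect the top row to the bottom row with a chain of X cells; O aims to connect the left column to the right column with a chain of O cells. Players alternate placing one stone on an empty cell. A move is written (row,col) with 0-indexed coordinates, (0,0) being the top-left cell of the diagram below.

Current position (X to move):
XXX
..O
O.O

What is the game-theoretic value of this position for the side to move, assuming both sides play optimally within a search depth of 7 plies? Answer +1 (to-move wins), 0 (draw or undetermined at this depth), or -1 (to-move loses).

value(XXX/..O/O.O, X) = -1

[XXX/..O/O.O] X move#1: (1,0):-1/XXX/X.O/O.O*, (1,1):-1/XXX/.XO/O.O, (2,1):-1/XXX/..O/OXO
[XXX/X.O/O.O] O move#2: (1,1):+1/XXX/XOO/O.O*, (2,1):+1/XXX/X.O/OOO
[XXX/XOO/O.O] end (terminal -1, X#3); searched XXX/..O/O.O to 7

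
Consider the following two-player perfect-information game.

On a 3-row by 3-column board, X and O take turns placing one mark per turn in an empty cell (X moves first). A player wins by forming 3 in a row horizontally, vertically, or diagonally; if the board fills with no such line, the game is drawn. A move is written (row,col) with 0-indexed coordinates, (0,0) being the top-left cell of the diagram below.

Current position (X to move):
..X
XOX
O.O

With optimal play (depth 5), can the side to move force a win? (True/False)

[..X/XOX/O.O] X move#1: (0,0):-1/X.X/XOX/O.O*, (0,1):-1/.XX/XOX/O.O, (2,1):-1/..X/XOX/OXO
[X.X/XOX/O.O] O move#2: (0,1):+0/XOX/XOX/O.O, (2,1):+1/X.X/XOX/OOO*
[X.X/XOX/OOO] end (terminal -1, X#3); searched ..X/XOX/O.O to 5

X winning at [..X/XOX/O.O]: False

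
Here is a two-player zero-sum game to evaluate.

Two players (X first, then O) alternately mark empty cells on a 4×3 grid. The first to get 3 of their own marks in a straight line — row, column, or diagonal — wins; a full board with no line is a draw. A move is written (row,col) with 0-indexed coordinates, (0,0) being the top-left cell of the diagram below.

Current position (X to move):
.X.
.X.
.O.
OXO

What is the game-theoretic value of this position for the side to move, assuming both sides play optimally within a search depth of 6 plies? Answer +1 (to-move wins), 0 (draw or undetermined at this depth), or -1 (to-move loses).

[.X./.X./.O./OXO] X move#1: (0,0):-1/XX./.X./.O./OXO*, (0,2):-1/.XX/.X./.O./OXO, (1,0):-1/.X./XX./.O./OXO, (1,2):-1/.X./.XX/.O./OXO, (2,0):-1/.X./.X./XO./OXO, (2,2):-1/.X./.X./.OX/OXO
[XX./.X./.O./OXO] O move#2: (0,2):-1/XXO/.X./.O./OXO, (1,0):+1/XX./OX./.O./OXO*, (1,2):+1/XX./.XO/.O./OXO, (2,0):-1/XX./.X./OO./OXO, (2,2):-1/XX./.X./.OO/OXO
[XX./OX./.O./OXO] end (terminal -1, X#3); searched .X./.X./.O./OXO to 6

value(.X./.X./.O./OXO, X) = -1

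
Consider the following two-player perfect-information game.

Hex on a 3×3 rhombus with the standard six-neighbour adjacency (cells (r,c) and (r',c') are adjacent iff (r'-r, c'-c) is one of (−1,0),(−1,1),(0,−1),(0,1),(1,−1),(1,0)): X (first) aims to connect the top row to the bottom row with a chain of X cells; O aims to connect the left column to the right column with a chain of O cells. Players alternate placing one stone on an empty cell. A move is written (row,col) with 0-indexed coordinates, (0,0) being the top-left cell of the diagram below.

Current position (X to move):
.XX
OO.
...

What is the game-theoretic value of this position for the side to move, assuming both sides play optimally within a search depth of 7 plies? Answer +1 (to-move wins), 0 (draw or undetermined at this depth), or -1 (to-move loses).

value(.XX/OO./..., X) = +1

[.XX/OO./...] X move#1: (0,0):-1/XXX/OO./..., (1,2):+1/.XX/OOX/...*, (2,0):-1/.XX/OO./X.., (2,1):-1/.XX/OO./.X., (2,2):-1/.XX/OO./..X
[.XX/OOX/...] O move#2: (0,0):-1/OXX/OOX/...*, (2,0):-1/.XX/OOX/O.., (2,1):-1/.XX/OOX/.O., (2,2):-1/.XX/OOX/..O
[OXX/OOX/...] X move#3: (2,0):+1/OXX/OOX/X..*, (2,1):+1/OXX/OOX/.X., (2,2):+1/OXX/OOX/..X
[OXX/OOX/X..] O move#4: (2,1):-1/OXX/OOX/XO.*, (2,2):-1/OXX/OOX/X.O
[OXX/OOX/XO.] X move#5: (2,2):+1/OXX/OOX/XOX*
[OXX/OOX/XOX] end (terminal -1, O#6); searched .XX/OO./... to 7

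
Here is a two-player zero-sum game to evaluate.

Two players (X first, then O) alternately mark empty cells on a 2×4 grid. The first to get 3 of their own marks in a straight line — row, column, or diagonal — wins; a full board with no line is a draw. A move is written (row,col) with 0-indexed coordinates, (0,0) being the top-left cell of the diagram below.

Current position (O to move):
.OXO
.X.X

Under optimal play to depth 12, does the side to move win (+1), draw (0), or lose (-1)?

value(.OXO/.X.X, O) = 0

p1 O@[.OXO/.X.X]: (0,0)[OOXO/.X.X]-1 (1,0)[.OXO/OX.X]-1 (1,2)[.OXO/.XOX]+0*
p2 X@[.OXO/.XOX]: (0,0)[XOXO/.XOX]+0* (1,0)[.OXO/XXOX]+0
p3 O@[XOXO/.XOX]: (1,0)[XOXO/OXOX]+0*
p4 X@[XOXO/OXOX] terminal +0; root [.OXO/.X.X] d12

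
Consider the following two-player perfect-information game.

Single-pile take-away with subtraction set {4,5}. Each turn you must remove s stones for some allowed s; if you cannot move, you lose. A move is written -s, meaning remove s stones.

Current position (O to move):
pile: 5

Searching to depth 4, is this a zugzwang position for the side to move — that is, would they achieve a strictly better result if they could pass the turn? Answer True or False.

zugzwang(5, O) = False

p1 O@[5]: -4[1]+1* -5[0]+1
p2 X@[1] terminal -1; root [5] d4
pass branch (X moves first from the same position):
  | p1 X@[5]: -4[1]+1* -5[0]+1
  | p2 O@[1] terminal -1; root [5] d4
O moving scores +1; O passing scores -1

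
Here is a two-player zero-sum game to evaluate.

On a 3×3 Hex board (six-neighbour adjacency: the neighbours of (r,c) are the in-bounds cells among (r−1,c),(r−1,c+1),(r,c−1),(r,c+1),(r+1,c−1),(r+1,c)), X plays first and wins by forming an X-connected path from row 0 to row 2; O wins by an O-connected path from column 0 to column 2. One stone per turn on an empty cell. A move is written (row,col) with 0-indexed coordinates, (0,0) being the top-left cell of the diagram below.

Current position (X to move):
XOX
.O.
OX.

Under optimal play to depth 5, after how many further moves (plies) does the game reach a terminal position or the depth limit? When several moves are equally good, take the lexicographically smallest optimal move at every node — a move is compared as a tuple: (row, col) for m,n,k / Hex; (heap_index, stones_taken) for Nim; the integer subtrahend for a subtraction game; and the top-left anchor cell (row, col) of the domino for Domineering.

[XOX/.O./OX.] X move#1: (1,0):-1/XOX/XO./OX., (1,2):+1/XOX/.OX/OX.*, (2,2):-1/XOX/.O./OXX
[XOX/.OX/OX.] end (terminal -1, O#2); searched XOX/.O./OX. to 5

PV length from [XOX/.O./OX.]: 1 ply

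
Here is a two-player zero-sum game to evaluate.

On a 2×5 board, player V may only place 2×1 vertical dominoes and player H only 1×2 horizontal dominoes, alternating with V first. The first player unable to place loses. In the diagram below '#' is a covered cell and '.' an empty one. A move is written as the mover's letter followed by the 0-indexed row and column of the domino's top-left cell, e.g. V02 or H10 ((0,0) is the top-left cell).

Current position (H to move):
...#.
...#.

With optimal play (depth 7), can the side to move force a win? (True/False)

[...#./...#.] H move#1: H00:-1/##.#./...#.*, H01:-1/.###./...#., H10:-1/...#./##.#., H11:-1/...#./.###.
[##.#./...#.] V move#2: V02:+1/####./..##.*, V04:-1/##.##/...##
[####./..##.] H move#3: H10:-1/####./####.*
[####./####.] V move#4: V04:+1/#####/#####*
[#####/#####] end (terminal -1, H#5); searched ...#./...#. to 7

H winning at [...#./...#.]: False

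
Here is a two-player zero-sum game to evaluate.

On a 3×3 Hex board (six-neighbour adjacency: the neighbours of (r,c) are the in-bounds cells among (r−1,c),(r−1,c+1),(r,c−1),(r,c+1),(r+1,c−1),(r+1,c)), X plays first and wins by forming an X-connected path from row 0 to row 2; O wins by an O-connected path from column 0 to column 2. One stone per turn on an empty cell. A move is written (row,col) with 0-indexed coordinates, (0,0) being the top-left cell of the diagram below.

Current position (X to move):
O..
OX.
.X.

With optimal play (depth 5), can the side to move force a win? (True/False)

[O../OX./.X.] X move#1: (0,1):+1/OX./OX./.X.*, (0,2):+1/O.X/OX./.X., (1,2):+1/O../OXX/.X., (2,0):+1/O../OX./XX., (2,2):+1/O../OX./.XX
[OX./OX./.X.] end (terminal -1, O#2); searched O../OX./.X. to 5

X winning at [O../OX./.X.]: True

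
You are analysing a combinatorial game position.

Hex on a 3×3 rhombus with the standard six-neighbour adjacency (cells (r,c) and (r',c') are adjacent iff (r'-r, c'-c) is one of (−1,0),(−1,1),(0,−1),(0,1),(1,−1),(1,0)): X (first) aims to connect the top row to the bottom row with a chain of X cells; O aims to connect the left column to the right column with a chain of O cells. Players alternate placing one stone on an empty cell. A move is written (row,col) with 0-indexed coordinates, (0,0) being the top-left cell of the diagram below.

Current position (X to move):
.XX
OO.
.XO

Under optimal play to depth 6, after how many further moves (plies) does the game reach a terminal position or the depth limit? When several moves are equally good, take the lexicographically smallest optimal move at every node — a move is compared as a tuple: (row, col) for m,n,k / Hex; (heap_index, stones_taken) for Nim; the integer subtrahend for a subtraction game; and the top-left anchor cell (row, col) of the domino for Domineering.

PV length from [.XX/OO./.XO]: 1 ply

[.XX/OO./.XO] X move#1: (0,0):-1/XXX/OO./.XO, (1,2):+1/.XX/OOX/.XO*, (2,0):-1/.XX/OO./XXO
[.XX/OOX/.XO] end (terminal -1, O#2); searched .XX/OO./.XO to 6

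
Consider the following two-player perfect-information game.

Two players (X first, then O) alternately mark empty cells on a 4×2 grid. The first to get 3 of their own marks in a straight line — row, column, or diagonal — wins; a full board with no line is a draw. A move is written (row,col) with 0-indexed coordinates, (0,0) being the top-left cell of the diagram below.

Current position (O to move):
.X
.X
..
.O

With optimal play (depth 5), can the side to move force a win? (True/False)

p1 O@[.X/.X/../.O]: (0,0)[OX/.X/../.O]-1 (1,0)[.X/OX/../.O]-1 (2,0)[.X/.X/O./.O]-1 (2,1)[.X/.X/.O/.O]+0* (3,0)[.X/.X/../OO]-1
p2 X@[.X/.X/.O/.O]: (0,0)[XX/.X/.O/.O]+0* (1,0)[.X/XX/.O/.O]+0 (2,0)[.X/.X/XO/.O]+0 (3,0)[.X/.X/.O/XO]+0
p3 O@[XX/.X/.O/.O]: (1,0)[XX/OX/.O/.O]+0* (2,0)[XX/.X/OO/.O]+0 (3,0)[XX/.X/.O/OO]+0
p4 X@[XX/OX/.O/.O]: (2,0)[XX/OX/XO/.O]+0* (3,0)[XX/OX/.O/XO]+0
p5 O@[XX/OX/XO/.O]: (3,0)[XX/OX/XO/OO]+0*
p6 X@[XX/OX/XO/OO] terminal +0; root [.X/.X/../.O] d5

O winning at [.X/.X/../.O]: False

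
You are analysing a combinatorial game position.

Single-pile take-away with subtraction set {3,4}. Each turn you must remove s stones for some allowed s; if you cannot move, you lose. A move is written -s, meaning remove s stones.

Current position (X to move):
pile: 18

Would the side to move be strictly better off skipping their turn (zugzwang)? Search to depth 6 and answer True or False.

[18] X move#1: -3:+1/15*, -4:+1/14
[15] O move#2: -3:-1/12*, -4:-1/11
[12] X move#3: -3:+1/9*, -4:+1/8
[9] O move#4: -3:-1/6*, -4:-1/5
[6] X move#5: -3:-1/3, -4:+1/2*
[2] end (terminal -1, O#6); searched 18 to 6
pass branch (O moves first from the same position):
  | [18] O move#1: -3:+1/15*, -4:+1/14
  | [15] X move#2: -3:-1/12*, -4:-1/11
  | [12] O move#3: -3:+1/9*, -4:+1/8
  | [9] X move#4: -3:-1/6*, -4:-1/5
  | [6] O move#5: -3:-1/3, -4:+1/2*
  | [2] end (terminal -1, X#6); searched 18 to 6
X moving scores +1; X passing scores -1

zugzwang(18, X) = False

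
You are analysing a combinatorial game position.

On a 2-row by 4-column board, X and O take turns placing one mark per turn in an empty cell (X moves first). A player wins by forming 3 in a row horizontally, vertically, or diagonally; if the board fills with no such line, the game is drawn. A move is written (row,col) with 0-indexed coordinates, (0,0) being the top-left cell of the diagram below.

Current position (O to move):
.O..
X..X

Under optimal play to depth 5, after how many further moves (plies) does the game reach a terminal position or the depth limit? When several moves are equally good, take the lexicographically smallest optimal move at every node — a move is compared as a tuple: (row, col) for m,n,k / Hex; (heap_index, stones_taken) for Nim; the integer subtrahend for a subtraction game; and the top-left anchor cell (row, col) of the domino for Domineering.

PV length from [.O../X..X]: 3 plies

[.O../X..X] O move#1: (0,0):+0/OO../X..X, (0,2):+1/.OO./X..X*, (0,3):+0/.O.O/X..X, (1,1):+0/.O../XO.X, (1,2):+0/.O../X.OX
[.OO./X..X] X move#2: (0,0):-1/XOO./X..X*, (0,3):-1/.OOX/X..X, (1,1):-1/.OO./XX.X, (1,2):-1/.OO./X.XX
[XOO./X..X] O move#3: (0,3):+1/XOOO/X..X*, (1,1):+0/XOO./XO.X, (1,2):+0/XOO./X.OX
[XOOO/X..X] end (terminal -1, X#4); searched .O../X..X to 5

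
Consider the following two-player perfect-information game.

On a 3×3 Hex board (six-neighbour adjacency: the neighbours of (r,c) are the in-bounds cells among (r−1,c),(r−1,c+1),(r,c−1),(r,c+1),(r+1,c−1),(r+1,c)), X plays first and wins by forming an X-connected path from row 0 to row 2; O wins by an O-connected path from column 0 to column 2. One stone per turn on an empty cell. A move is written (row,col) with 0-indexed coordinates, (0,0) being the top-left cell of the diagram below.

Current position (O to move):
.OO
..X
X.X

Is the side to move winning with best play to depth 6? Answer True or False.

O winning at [.OO/..X/X.X]: True

p1 O@[.OO/..X/X.X]: (0,0)[OOO/..X/X.X]+1* (1,0)[.OO/O.X/X.X]+1 (1,1)[.OO/.OX/X.X]+1 (2,1)[.OO/..X/XOX]+1
p2 X@[OOO/..X/X.X] terminal -1; root [.OO/..X/X.X] d6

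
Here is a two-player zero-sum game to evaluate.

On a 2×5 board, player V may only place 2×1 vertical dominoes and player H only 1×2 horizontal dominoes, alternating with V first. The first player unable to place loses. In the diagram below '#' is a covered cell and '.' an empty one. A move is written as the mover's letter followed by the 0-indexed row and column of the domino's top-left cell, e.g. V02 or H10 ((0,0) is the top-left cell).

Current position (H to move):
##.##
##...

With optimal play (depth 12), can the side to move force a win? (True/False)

[##.##/##...] H move#1: H12:+1/##.##/####.*, H13:-1/##.##/##.##
[##.##/####.] end (terminal -1, V#2); searched ##.##/##... to 12

H winning at [##.##/##...]: True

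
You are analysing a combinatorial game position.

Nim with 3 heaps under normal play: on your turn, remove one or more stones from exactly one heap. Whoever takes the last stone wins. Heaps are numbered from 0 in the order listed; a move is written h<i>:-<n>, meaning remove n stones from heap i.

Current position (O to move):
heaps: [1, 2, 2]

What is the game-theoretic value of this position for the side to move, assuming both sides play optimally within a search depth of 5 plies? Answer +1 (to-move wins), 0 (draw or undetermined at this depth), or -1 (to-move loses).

p1 O@[(1,2,2)]: h0:-1[(0,2,2)]+1* h1:-1[(1,1,2)]-1 h1:-2[(1,0,2)]-1 h2:-1[(1,2,1)]-1 h2:-2[(1,2,0)]-1
p2 X@[(0,2,2)]: h1:-1[(0,1,2)]-1* h1:-2[(0,0,2)]-1 h2:-1[(0,2,1)]-1 h2:-2[(0,2,0)]-1
p3 O@[(0,1,2)]: h1:-1[(0,0,2)]-1 h2:-1[(0,1,1)]+1* h2:-2[(0,1,0)]-1
p4 X@[(0,1,1)]: h1:-1[(0,0,1)]-1* h2:-1[(0,1,0)]-1
p5 O@[(0,0,1)]: h2:-1[(0,0,0)]+1*
p6 X@[(0,0,0)] terminal -1; root [(1,2,2)] d5

value((1,2,2), O) = +1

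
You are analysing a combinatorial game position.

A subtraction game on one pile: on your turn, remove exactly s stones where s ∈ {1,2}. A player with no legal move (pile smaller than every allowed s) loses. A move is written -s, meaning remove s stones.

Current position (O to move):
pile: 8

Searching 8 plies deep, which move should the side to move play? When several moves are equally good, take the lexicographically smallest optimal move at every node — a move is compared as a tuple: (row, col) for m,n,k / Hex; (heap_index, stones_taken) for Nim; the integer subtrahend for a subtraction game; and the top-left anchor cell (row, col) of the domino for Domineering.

O's best at [8]: -2

[8] O move#1: -1:-1/7, -2:+1/6*
[6] X move#2: -1:-1/5*, -2:-1/4
[5] O move#3: -1:-1/4, -2:+1/3*
[3] X move#4: -1:-1/2*, -2:-1/1
[2] O move#5: -1:-1/1, -2:+1/0*
[0] end (terminal -1, X#6); searched 8 to 8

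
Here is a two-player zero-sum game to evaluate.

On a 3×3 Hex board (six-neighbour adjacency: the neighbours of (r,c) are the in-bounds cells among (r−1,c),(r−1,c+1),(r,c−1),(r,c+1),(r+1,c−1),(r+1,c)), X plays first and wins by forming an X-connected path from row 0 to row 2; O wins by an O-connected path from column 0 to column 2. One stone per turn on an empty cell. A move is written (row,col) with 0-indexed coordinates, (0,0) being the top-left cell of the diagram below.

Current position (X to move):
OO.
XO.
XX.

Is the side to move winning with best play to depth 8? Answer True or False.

ply 1, X at OO./XO./XX. | (0,2)=-1→OOX/XO./XX.*; (1,2)=-1→OO./XOX/XX.; (2,2)=-1→OO./XO./XXX
ply 2, O at OOX/XO./XX. | (1,2)=+1→OOX/XOO/XX.*; (2,2)=-1→OOX/XO./XXO
ply 3: OOX/XOO/XX. is terminal -1 (X); from OO./XO./XX. depth 8

X winning at [OO./XO./XX.]: False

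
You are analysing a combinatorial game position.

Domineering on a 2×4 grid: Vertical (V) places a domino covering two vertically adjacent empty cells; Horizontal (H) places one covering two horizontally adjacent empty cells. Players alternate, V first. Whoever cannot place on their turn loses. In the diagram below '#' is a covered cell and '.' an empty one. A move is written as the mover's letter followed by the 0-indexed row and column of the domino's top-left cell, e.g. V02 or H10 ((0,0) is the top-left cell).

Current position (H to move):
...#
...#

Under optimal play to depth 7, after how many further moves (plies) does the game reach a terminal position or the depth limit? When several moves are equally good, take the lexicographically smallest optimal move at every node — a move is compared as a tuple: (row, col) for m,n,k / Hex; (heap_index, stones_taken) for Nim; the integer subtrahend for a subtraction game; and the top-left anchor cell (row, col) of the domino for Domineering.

PV length from [...#/...#]: 3 plies

ply 1, H at ...#/...# | H00=+1→##.#/...#*; H01=+1→.###/...#; H10=+1→...#/##.#; H11=+1→...#/.###
ply 2, V at ##.#/...# | V02=-1→####/..##*
ply 3, H at ####/..## | H10=+1→####/####*
ply 4: ####/#### is terminal -1 (V); from ...#/...# depth 7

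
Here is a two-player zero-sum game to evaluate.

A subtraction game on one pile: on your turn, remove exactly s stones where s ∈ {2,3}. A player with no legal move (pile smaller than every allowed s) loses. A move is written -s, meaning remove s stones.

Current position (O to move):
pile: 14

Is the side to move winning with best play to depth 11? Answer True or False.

ply 1, O at 14 | -2=-1→12; -3=+1→11*
ply 2, X at 11 | -2=-1→9*; -3=-1→8
ply 3, O at 9 | -2=-1→7; -3=+1→6*
ply 4, X at 6 | -2=-1→4*; -3=-1→3
ply 5, O at 4 | -2=-1→2; -3=+1→1*
ply 6: 1 is terminal -1 (X); from 14 depth 11

O winning at [14]: True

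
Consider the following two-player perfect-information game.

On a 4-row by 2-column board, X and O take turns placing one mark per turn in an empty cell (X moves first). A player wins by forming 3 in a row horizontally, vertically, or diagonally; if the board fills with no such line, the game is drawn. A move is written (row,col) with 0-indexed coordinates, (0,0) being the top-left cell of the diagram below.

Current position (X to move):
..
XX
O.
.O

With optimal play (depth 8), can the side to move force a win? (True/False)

[../XX/O./.O] X move#1: (0,0):+0/X./XX/O./.O*, (0,1):+0/.X/XX/O./.O, (2,1):+0/../XX/OX/.O, (3,0):+0/../XX/O./XO
[X./XX/O./.O] O move#2: (0,1):+0/XO/XX/O./.O*, (2,1):+0/X./XX/OO/.O, (3,0):+0/X./XX/O./OO
[XO/XX/O./.O] X move#3: (2,1):+0/XO/XX/OX/.O*, (3,0):+0/XO/XX/O./XO
[XO/XX/OX/.O] O move#4: (3,0):+0/XO/XX/OX/OO*
[XO/XX/OX/OO] end (terminal +0, X#5); searched ../XX/O./.O to 8

X winning at [../XX/O./.O]: False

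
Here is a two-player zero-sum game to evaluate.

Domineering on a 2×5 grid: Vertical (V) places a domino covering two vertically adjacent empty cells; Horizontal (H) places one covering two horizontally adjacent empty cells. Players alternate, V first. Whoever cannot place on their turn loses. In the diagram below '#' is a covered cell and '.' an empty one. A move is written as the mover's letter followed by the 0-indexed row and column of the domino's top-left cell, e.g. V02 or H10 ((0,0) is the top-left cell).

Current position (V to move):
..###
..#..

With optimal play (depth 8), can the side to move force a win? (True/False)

V winning at [..###/..#..]: True

[..###/..#..] V move#1: V00:+1/#.###/#.#..*, V01:+1/.####/.##..
[#.###/#.#..] H move#2: H13:-1/#.###/#.###*
[#.###/#.###] V move#3: V01:+1/#####/#####*
[#####/#####] end (terminal -1, H#4); searched ..###/..#.. to 8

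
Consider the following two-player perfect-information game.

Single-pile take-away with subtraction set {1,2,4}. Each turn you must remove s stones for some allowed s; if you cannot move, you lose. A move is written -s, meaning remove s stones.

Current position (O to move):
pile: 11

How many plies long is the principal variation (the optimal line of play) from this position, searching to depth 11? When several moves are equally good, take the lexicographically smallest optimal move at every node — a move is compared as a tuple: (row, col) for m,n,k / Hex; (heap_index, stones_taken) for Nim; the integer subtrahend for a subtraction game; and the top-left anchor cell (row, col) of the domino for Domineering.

p1 O@[11]: -1[10]-1 -2[9]+1* -4[7]-1
p2 X@[9]: -1[8]-1* -2[7]-1 -4[5]-1
p3 O@[8]: -1[7]-1 -2[6]+1* -4[4]-1
p4 X@[6]: -1[5]-1* -2[4]-1 -4[2]-1
p5 O@[5]: -1[4]-1 -2[3]+1* -4[1]-1
p6 X@[3]: -1[2]-1* -2[1]-1
p7 O@[2]: -1[1]-1 -2[0]+1*
p8 X@[0] terminal -1; root [11] d11

PV length from [11]: 7 plies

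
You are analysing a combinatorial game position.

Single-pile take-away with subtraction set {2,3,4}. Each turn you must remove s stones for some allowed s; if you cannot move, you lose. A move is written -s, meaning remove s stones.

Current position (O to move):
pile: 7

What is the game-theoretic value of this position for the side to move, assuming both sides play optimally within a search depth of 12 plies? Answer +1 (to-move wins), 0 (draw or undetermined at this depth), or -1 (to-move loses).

value(7, O) = -1

p1 O@[7]: -2[5]-1* -3[4]-1 -4[3]-1
p2 X@[5]: -2[3]-1 -3[2]-1 -4[1]+1*
p3 O@[1] terminal -1; root [7] d12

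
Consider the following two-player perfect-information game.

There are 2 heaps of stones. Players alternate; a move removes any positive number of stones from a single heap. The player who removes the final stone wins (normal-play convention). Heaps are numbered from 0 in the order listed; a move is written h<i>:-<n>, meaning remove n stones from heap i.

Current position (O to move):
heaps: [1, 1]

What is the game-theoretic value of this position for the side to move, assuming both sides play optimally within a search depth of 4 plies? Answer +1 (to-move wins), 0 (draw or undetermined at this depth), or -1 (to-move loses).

value((1,1), O) = -1

[(1,1)] O move#1: h0:-1:-1/(0,1)*, h1:-1:-1/(1,0)
[(0,1)] X move#2: h1:-1:+1/(0,0)*
[(0,0)] end (terminal -1, O#3); searched (1,1) to 4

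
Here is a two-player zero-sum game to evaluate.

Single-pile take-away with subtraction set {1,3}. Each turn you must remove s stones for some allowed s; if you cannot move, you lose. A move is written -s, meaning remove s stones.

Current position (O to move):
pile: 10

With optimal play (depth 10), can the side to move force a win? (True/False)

[10] O move#1: -1:-1/9*, -3:-1/7
[9] X move#2: -1:+1/8*, -3:+1/6
[8] O move#3: -1:-1/7*, -3:-1/5
[7] X move#4: -1:+1/6*, -3:+1/4
[6] O move#5: -1:-1/5*, -3:-1/3
[5] X move#6: -1:+1/4*, -3:+1/2
[4] O move#7: -1:-1/3*, -3:-1/1
[3] X move#8: -1:+1/2*, -3:+1/0
[2] O move#9: -1:-1/1*
[1] X move#10: -1:+1/0*
[0] end (terminal -1, O#11); searched 10 to 10

O winning at [10]: False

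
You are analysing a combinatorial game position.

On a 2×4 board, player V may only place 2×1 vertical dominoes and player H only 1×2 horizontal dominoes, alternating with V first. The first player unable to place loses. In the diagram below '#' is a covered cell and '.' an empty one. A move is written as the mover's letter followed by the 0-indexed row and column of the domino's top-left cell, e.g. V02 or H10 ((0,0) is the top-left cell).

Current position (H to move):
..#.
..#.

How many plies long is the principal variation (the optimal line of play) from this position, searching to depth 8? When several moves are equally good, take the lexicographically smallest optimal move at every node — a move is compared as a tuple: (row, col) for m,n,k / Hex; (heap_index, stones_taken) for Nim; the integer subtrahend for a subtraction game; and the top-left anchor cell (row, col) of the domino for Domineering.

[..#./..#.] H move#1: H00:+1/###./..#.*, H10:+1/..#./###.
[###./..#.] V move#2: V03:-1/####/..##*
[####/..##] H move#3: H10:+1/####/####*
[####/####] end (terminal -1, V#4); searched ..#./..#. to 8

PV length from [..#./..#.]: 3 plies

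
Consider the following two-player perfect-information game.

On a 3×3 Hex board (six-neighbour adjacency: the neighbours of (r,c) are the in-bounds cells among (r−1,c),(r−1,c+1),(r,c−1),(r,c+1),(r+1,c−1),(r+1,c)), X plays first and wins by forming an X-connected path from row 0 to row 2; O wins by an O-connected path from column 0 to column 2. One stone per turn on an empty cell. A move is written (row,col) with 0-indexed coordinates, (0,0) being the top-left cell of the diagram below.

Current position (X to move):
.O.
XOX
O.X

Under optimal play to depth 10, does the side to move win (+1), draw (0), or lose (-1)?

value(.O./XOX/O.X, X) = +1

ply 1, X at .O./XOX/O.X | (0,0)=-1→XO./XOX/O.X; (0,2)=+1→.OX/XOX/O.X*; (2,1)=-1→.O./XOX/OXX
ply 2: .OX/XOX/O.X is terminal -1 (O); from .O./XOX/O.X depth 10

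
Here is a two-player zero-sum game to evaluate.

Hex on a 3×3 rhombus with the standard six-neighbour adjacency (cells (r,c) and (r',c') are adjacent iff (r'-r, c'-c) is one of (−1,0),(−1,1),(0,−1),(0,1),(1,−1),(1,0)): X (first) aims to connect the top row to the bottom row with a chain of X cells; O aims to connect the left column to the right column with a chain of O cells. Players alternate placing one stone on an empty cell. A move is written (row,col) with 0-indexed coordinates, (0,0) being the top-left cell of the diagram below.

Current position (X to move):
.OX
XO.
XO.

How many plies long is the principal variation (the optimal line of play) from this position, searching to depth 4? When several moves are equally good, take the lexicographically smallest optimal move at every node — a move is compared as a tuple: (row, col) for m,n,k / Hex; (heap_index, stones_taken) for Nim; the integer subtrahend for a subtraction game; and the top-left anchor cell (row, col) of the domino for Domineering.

PV length from [.OX/XO./XO.]: 1 ply

ply 1, X at .OX/XO./XO. | (0,0)=+1→XOX/XO./XO.*; (1,2)=+1→.OX/XOX/XO.; (2,2)=+1→.OX/XO./XOX
ply 2: XOX/XO./XO. is terminal -1 (O); from .OX/XO./XO. depth 4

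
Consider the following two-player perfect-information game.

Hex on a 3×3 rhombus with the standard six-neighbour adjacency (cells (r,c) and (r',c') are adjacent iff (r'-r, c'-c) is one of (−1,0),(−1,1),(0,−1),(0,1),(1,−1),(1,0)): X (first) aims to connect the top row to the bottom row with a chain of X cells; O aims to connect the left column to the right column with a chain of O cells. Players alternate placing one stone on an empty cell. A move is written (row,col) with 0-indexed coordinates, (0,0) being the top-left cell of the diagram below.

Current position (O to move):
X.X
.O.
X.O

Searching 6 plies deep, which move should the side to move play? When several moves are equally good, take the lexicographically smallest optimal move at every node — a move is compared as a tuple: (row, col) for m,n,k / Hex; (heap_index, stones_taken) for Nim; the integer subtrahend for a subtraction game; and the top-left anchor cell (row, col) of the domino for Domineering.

[X.X/.O./X.O] O move#1: (0,1):-1/XOX/.O./X.O, (1,0):+1/X.X/OO./X.O*, (1,2):-1/X.X/.OO/X.O, (2,1):-1/X.X/.O./XOO
[X.X/OO./X.O] X move#2: (0,1):-1/XXX/OO./X.O*, (1,2):-1/X.X/OOX/X.O, (2,1):-1/X.X/OO./XXO
[XXX/OO./X.O] O move#3: (1,2):+1/XXX/OOO/X.O*, (2,1):+1/XXX/OO./XOO
[XXX/OOO/X.O] end (terminal -1, X#4); searched X.X/.O./X.O to 6

O's best at [X.X/.O./X.O]: (1,0)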